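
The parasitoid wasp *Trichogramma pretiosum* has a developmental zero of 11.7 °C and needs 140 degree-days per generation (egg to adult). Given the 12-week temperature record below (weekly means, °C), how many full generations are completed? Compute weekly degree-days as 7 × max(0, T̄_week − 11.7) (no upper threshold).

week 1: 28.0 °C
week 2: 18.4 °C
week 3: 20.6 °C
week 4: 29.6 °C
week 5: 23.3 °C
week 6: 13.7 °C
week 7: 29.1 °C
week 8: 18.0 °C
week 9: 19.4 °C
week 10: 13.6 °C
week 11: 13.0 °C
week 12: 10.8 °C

Weekly DD (7 × max(0, T̄ − 11.7)): 114.1, 46.9, 62.3, 125.3, 81.2, 14.0, 121.8, 44.1, 53.9, 13.3, 9.1, 0.0.
Season total = 686.0 DD.
Complete generations = ⌊686.0 / 140⌋ = 4.

4 generations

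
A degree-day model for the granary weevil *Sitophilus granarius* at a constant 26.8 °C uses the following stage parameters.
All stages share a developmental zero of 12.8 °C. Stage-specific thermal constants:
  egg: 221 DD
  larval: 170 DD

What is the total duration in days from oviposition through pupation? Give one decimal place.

27.9 days

Daily accumulation at 26.8 °C = 26.8 − 12.8 = 14.0 DD/day.
Total K = 221 + 170 = 391 DD.
Total duration = 391 / 14.0 = 27.929 ≈ 27.9 days.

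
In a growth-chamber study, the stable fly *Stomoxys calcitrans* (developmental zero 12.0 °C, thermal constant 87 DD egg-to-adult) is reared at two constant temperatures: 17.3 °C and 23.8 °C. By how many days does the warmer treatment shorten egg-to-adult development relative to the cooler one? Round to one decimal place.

9.0 days

At 17.3 °C: 87 / (17.3 − 12.0) = 87 / 5.3 = 16.415 d.
At 23.8 °C: 87 / (23.8 − 12.0) = 87 / 11.8 = 7.373 d.
Difference = |16.415 − 7.373| = 9.042 ≈ 9.0 days.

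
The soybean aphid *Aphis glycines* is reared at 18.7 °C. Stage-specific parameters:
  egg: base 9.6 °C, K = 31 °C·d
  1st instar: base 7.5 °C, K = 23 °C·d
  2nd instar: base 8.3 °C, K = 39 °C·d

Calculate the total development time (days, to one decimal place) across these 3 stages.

egg: 31 / (18.7 − 9.6) = 31 / 9.1 = 3.407 d.
1st instar: 23 / (18.7 − 7.5) = 23 / 11.2 = 2.054 d.
2nd instar: 39 / (18.7 − 8.3) = 39 / 10.4 = 3.750 d.
Sum = 9.210 ≈ 9.2 days.

9.2 days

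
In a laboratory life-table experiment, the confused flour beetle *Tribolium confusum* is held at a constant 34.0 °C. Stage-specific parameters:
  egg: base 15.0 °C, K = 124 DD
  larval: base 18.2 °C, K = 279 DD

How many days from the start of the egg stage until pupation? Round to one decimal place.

24.2 days

egg: 124 / (34.0 − 15.0) = 124 / 19.0 = 6.526 d.
larval: 279 / (34.0 − 18.2) = 279 / 15.8 = 17.658 d.
Sum = 24.185 ≈ 24.2 days.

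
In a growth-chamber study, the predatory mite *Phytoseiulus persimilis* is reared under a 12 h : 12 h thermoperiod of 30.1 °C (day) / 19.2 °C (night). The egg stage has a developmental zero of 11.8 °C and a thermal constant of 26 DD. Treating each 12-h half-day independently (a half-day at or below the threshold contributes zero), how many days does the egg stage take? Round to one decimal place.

2.0 days

Day half: max(0, 30.1 − 11.8) × 0.5 = 18.3 × 0.5 = 9.15 DD.
Night half: max(0, 19.2 − 11.8) × 0.5 = 7.4 × 0.5 = 3.70 DD.
Per 24 h: 12.85 DD/day.
Duration = 26 / 12.85 = 2.023 ≈ 2.0 days.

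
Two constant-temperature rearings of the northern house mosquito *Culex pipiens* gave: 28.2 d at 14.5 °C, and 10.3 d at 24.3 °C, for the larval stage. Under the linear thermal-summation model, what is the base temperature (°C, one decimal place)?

Under the model K = D·(T − T_b), so D₁·(T₁ − T_b) = D₂·(T₂ − T_b).
28.2·(14.5 − T_b) = 10.3·(24.3 − T_b)
T_b = (28.2·14.5 − 10.3·24.3) / (28.2 − 10.3) = 158.61 / 17.9 = 8.861 °C ≈ 8.9 °C.

8.9 °C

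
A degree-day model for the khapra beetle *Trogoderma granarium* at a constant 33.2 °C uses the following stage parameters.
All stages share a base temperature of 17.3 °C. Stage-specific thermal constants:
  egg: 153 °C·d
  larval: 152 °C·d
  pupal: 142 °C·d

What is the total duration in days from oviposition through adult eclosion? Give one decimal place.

28.1 days

Daily accumulation at 33.2 °C = 33.2 − 17.3 = 15.9 DD/day.
Total K = 153 + 152 + 142 = 447 DD.
Total duration = 447 / 15.9 = 28.113 ≈ 28.1 days.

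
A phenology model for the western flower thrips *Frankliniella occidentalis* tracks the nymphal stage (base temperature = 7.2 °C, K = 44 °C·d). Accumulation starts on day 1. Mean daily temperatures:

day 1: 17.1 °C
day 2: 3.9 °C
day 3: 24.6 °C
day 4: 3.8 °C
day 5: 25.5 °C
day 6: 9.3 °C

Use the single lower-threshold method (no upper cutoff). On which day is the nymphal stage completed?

day 5

Daily DD above 7.2 °C: 9.9, 0.0, 17.4, 0.0, 18.3, 2.1.
Cumulative: 9.9, 9.9, 27.3, 27.3, 45.6, 47.7.
The total first reaches 44 DD on day 5.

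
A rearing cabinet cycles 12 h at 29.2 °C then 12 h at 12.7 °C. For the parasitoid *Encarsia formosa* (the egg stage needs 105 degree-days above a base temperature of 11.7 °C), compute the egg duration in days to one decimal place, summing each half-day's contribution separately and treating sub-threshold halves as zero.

Day half: max(0, 29.2 − 11.7) × 0.5 = 17.5 × 0.5 = 8.75 DD.
Night half: max(0, 12.7 − 11.7) × 0.5 = 1.0 × 0.5 = 0.50 DD.
Per 24 h: 9.25 DD/day.
Duration = 105 / 9.25 = 11.351 ≈ 11.4 days.

11.4 days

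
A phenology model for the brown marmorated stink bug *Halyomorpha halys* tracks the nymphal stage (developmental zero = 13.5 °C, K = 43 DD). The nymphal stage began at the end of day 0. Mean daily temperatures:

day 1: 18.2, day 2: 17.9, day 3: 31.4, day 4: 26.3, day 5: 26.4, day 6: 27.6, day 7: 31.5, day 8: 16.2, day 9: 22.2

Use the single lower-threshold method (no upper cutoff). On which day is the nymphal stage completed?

day 5

Daily DD above 13.5 °C: 4.7, 4.4, 17.9, 12.8, 12.9, 14.1, 18.0, 2.7, 8.7.
Cumulative: 4.7, 9.1, 27.0, 39.8, 52.7, 66.8, 84.8, 87.5, 96.2.
The total first reaches 43 DD on day 5.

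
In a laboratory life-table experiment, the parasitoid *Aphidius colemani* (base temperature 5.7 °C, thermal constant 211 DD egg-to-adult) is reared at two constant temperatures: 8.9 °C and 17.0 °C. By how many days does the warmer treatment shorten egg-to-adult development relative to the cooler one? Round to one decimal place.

47.3 days

At 8.9 °C: 211 / (8.9 − 5.7) = 211 / 3.2 = 65.938 d.
At 17.0 °C: 211 / (17.0 − 5.7) = 211 / 11.3 = 18.673 d.
Difference = |65.938 − 18.673| = 47.265 ≈ 47.3 days.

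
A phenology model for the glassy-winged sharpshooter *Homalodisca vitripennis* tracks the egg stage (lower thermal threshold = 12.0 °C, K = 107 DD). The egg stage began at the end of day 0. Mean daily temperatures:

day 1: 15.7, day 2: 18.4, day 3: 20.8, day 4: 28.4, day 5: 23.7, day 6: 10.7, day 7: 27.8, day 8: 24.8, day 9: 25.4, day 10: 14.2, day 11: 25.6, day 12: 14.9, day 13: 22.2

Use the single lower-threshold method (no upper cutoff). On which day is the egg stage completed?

day 12

Daily DD above 12.0 °C: 3.7, 6.4, 8.8, 16.4, 11.7, 0.0, 15.8, 12.8, 13.4, 2.2, 13.6, 2.9, 10.2.
Cumulative: 3.7, 10.1, 18.9, 35.3, 47.0, 47.0, 62.8, 75.6, 89.0, 91.2, 104.8, 107.7, 117.9.
The total first reaches 107 DD on day 12.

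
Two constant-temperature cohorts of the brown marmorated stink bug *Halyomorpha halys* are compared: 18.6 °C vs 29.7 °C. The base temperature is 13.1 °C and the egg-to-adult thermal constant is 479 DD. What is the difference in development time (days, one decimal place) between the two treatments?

58.2 days

At 18.6 °C: 479 / (18.6 − 13.1) = 479 / 5.5 = 87.091 d.
At 29.7 °C: 479 / (29.7 − 13.1) = 479 / 16.6 = 28.855 d.
Difference = |87.091 − 28.855| = 58.235 ≈ 58.2 days.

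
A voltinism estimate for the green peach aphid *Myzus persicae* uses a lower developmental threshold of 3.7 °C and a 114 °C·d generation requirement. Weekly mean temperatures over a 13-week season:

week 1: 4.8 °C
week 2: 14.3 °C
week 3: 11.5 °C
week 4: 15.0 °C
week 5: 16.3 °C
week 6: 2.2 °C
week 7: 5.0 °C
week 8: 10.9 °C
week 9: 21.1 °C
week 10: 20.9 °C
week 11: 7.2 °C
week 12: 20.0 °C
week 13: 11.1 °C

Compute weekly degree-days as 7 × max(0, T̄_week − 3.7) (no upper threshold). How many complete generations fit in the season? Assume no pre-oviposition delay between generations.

6 generations

Weekly DD (7 × max(0, T̄ − 3.7)): 7.7, 74.2, 54.6, 79.1, 88.2, 0.0, 9.1, 50.4, 121.8, 120.4, 24.5, 114.1, 51.8.
Season total = 795.9 DD.
Complete generations = ⌊795.9 / 114⌋ = 6.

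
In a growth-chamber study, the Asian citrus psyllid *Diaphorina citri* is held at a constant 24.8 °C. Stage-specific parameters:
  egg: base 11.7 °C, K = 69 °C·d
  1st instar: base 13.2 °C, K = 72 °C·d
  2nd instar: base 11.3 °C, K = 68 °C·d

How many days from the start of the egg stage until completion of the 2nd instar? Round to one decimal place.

egg: 69 / (24.8 − 11.7) = 69 / 13.1 = 5.267 d.
1st instar: 72 / (24.8 − 13.2) = 72 / 11.6 = 6.207 d.
2nd instar: 68 / (24.8 − 11.3) = 68 / 13.5 = 5.037 d.
Sum = 16.511 ≈ 16.5 days.

16.5 days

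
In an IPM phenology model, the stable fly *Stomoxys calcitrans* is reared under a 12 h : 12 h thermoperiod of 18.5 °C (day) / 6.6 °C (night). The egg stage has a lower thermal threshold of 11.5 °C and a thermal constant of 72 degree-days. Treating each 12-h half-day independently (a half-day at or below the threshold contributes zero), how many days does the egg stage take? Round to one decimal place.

Day half: max(0, 18.5 − 11.5) × 0.5 = 7.0 × 0.5 = 3.50 DD.
Night half: max(0, 6.6 − 11.5) × 0.5 = 0.0 × 0.5 = 0.00 DD.
Per 24 h: 3.50 DD/day.
Duration = 72 / 3.50 = 20.571 ≈ 20.6 days.

20.6 days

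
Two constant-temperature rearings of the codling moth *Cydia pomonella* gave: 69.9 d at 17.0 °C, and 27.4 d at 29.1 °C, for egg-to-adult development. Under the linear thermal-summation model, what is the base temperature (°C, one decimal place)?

9.2 °C

Equal thermal constants: D₁(T₁ − T_b) = D₂(T₂ − T_b).
69.9·(17.0 − T_b) = 27.4·(29.1 − T_b)
T_b = (69.9·17.0 − 27.4·29.1) / (69.9 − 27.4) = 390.96 / 42.5 = 9.199 °C ≈ 9.2 °C.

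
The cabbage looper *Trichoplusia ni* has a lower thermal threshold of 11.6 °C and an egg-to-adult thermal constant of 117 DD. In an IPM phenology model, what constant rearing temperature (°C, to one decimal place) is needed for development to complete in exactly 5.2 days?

34.1 °C

Required daily accumulation = 117 / 5.2 = 22.500 DD/day.
T = T_base + 22.500 = 11.6 + 22.500 = 34.100 ≈ 34.1 °C.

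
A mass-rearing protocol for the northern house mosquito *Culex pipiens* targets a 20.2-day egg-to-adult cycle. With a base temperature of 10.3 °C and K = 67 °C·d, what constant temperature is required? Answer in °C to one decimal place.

13.6 °C

Required daily accumulation = 67 / 20.2 = 3.317 DD/day.
T = T_base + 3.317 = 10.3 + 3.317 = 13.617 ≈ 13.6 °C.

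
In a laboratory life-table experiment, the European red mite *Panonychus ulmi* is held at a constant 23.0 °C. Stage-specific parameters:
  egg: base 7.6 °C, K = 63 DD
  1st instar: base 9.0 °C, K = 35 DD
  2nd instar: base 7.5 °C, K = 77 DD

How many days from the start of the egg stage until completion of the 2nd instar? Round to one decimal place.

11.6 days

egg: 63 / (23.0 − 7.6) = 63 / 15.4 = 4.091 d.
1st instar: 35 / (23.0 − 9.0) = 35 / 14.0 = 2.500 d.
2nd instar: 77 / (23.0 − 7.5) = 77 / 15.5 = 4.968 d.
Sum = 11.559 ≈ 11.6 days.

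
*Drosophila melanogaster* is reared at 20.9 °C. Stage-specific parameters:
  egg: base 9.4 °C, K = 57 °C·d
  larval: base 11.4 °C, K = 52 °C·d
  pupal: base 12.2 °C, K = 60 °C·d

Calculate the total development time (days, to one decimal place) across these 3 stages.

egg: 57 / (20.9 − 9.4) = 57 / 11.5 = 4.957 d.
larval: 52 / (20.9 − 11.4) = 52 / 9.5 = 5.474 d.
pupal: 60 / (20.9 − 12.2) = 60 / 8.7 = 6.897 d.
Sum = 17.327 ≈ 17.3 days.

17.3 days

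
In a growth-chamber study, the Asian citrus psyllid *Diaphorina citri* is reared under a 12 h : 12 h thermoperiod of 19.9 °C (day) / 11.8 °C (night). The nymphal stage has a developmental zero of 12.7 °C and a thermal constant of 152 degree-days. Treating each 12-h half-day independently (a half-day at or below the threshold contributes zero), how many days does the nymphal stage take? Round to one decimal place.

Day half: max(0, 19.9 − 12.7) × 0.5 = 7.2 × 0.5 = 3.60 DD.
Night half: max(0, 11.8 − 12.7) × 0.5 = 0.0 × 0.5 = 0.00 DD.
Per 24 h: 3.60 DD/day.
Duration = 152 / 3.60 = 42.222 ≈ 42.2 days.

42.2 days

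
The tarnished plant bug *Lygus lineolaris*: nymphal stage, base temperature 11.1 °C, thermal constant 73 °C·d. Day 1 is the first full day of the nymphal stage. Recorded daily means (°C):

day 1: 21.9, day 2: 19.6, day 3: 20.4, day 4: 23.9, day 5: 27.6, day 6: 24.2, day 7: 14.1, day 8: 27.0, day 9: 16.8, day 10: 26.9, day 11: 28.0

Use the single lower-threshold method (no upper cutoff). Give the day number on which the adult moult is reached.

Daily DD above 11.1 °C: 10.8, 8.5, 9.3, 12.8, 16.5, 13.1, 3.0, 15.9, 5.7, 15.8, 16.9.
Cumulative: 10.8, 19.3, 28.6, 41.4, 57.9, 71.0, 74.0, 89.9, 95.6, 111.4, 128.3.
The total first reaches 73 DD on day 7.

day 7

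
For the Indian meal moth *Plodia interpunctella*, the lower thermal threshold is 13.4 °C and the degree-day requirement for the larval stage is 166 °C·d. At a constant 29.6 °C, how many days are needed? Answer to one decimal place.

Daily accumulation = 29.6 − 13.4 = 16.2 DD/day.
Duration = 166 / 16.2 = 10.247 ≈ 10.2 days.

10.2 days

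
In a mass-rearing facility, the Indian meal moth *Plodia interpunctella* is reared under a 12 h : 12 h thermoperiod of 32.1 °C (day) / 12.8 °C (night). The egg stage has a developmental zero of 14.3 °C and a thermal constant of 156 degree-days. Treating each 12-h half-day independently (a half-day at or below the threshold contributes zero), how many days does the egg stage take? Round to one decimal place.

17.5 days

Day half: max(0, 32.1 − 14.3) × 0.5 = 17.8 × 0.5 = 8.90 DD.
Night half: max(0, 12.8 − 14.3) × 0.5 = 0.0 × 0.5 = 0.00 DD.
Per 24 h: 8.90 DD/day.
Duration = 156 / 8.90 = 17.528 ≈ 17.5 days.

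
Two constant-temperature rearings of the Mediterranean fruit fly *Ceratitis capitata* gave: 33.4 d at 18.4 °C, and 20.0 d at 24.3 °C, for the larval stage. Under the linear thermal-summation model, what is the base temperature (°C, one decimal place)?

Linear rate model ⇒ the product D·(T − T_b) is constant across temperatures.
33.4·(18.4 − T_b) = 20.0·(24.3 − T_b)
T_b = (33.4·18.4 − 20.0·24.3) / (33.4 − 20.0) = 128.56 / 13.4 = 9.594 °C ≈ 9.6 °C.

9.6 °C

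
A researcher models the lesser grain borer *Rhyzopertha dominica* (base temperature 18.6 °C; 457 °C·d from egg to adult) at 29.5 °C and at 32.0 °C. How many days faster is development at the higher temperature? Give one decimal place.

7.8 days

At 29.5 °C: 457 / (29.5 − 18.6) = 457 / 10.9 = 41.927 d.
At 32.0 °C: 457 / (32.0 − 18.6) = 457 / 13.4 = 34.104 d.
Difference = |41.927 − 34.104| = 7.822 ≈ 7.8 days.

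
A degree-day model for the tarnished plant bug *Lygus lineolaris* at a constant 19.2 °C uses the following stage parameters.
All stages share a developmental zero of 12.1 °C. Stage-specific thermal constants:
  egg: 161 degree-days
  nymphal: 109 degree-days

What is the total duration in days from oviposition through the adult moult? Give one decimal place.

38.0 days

Daily accumulation at 19.2 °C = 19.2 − 12.1 = 7.1 DD/day.
Total K = 161 + 109 = 270 DD.
Total duration = 270 / 7.1 = 38.028 ≈ 38.0 days.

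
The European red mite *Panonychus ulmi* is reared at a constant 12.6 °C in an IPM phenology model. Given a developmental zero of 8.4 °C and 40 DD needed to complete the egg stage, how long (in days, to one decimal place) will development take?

Daily accumulation = 12.6 − 8.4 = 4.2 DD/day.
Duration = 40 / 4.2 = 9.524 ≈ 9.5 days.

9.5 days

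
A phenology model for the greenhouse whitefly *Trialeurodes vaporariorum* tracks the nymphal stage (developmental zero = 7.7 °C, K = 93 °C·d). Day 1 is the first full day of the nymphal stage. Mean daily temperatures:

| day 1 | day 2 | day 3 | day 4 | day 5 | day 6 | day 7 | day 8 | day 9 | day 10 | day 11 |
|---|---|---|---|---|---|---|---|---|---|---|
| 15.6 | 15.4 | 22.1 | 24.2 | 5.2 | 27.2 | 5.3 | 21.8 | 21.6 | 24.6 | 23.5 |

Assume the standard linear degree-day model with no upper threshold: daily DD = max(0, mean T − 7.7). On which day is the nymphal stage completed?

day 9

Daily DD above 7.7 °C: 7.9, 7.7, 14.4, 16.5, 0.0, 19.5, 0.0, 14.1, 13.9, 16.9, 15.8.
Cumulative: 7.9, 15.6, 30.0, 46.5, 46.5, 66.0, 66.0, 80.1, 94.0, 110.9, 126.7.
The total first reaches 93 DD on day 9.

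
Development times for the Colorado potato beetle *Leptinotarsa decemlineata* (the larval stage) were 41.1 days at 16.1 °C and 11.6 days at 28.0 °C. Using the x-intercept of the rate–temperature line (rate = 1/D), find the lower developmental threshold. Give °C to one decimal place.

11.4 °C

Linear rate model ⇒ the product D·(T − T_b) is constant across temperatures.
41.1·(16.1 − T_b) = 11.6·(28.0 − T_b)
T_b = (41.1·16.1 − 11.6·28.0) / (41.1 − 11.6) = 336.91 / 29.5 = 11.421 °C ≈ 11.4 °C.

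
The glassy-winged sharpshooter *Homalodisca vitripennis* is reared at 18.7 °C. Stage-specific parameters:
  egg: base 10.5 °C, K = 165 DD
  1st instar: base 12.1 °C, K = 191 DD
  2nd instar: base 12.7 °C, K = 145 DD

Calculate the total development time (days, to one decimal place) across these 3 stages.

73.2 days

egg: 165 / (18.7 − 10.5) = 165 / 8.2 = 20.122 d.
1st instar: 191 / (18.7 − 12.1) = 191 / 6.6 = 28.939 d.
2nd instar: 145 / (18.7 − 12.7) = 145 / 6.0 = 24.167 d.
Sum = 73.228 ≈ 73.2 days.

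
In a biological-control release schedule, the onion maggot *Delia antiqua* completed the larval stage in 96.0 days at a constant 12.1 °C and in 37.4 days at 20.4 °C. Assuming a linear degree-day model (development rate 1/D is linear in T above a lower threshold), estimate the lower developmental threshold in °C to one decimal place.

Linear rate model ⇒ the product D·(T − T_b) is constant across temperatures.
96.0·(12.1 − T_b) = 37.4·(20.4 − T_b)
T_b = (96.0·12.1 − 37.4·20.4) / (96.0 − 37.4) = 398.64 / 58.6 = 6.803 °C ≈ 6.8 °C.

6.8 °C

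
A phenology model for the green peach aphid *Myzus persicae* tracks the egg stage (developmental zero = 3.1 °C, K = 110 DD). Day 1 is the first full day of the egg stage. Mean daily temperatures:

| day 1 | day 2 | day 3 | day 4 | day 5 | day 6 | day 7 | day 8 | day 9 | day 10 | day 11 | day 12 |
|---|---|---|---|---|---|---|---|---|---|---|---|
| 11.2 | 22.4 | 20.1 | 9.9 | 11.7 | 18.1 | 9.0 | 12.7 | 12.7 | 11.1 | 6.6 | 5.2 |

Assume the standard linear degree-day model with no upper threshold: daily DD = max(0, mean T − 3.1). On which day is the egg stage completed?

Daily DD above 3.1 °C: 8.1, 19.3, 17.0, 6.8, 8.6, 15.0, 5.9, 9.6, 9.6, 8.0, 3.5, 2.1.
Cumulative: 8.1, 27.4, 44.4, 51.2, 59.8, 74.8, 80.7, 90.3, 99.9, 107.9, 111.4, 113.5.
The total first reaches 110 DD on day 11.

day 11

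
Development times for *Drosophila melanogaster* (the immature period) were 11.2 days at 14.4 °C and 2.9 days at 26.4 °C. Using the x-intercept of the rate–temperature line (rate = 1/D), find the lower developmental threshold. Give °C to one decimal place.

Under the model K = D·(T − T_b), so D₁·(T₁ − T_b) = D₂·(T₂ − T_b).
11.2·(14.4 − T_b) = 2.9·(26.4 − T_b)
T_b = (11.2·14.4 − 2.9·26.4) / (11.2 − 2.9) = 84.72 / 8.3 = 10.207 °C ≈ 10.2 °C.

10.2 °C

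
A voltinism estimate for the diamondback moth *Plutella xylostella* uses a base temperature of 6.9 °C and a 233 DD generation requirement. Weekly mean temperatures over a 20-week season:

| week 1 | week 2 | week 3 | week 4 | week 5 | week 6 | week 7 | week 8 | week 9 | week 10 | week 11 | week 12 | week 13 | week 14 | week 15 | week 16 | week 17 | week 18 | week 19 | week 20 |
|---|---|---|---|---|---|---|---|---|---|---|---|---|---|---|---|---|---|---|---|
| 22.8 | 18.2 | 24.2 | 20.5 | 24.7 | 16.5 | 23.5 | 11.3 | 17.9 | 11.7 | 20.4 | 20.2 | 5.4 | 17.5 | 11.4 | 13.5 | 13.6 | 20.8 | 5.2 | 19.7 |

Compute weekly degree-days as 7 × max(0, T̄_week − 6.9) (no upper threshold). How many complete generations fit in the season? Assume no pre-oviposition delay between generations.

Weekly DD (7 × max(0, T̄ − 6.9)): 111.3, 79.1, 121.1, 95.2, 124.6, 67.2, 116.2, 30.8, 77.0, 33.6, 94.5, 93.1, 0.0, 74.2, 31.5, 46.2, 46.9, 97.3, 0.0, 89.6.
Season total = 1429.4 DD.
Complete generations = ⌊1429.4 / 233⌋ = 6.

6 generations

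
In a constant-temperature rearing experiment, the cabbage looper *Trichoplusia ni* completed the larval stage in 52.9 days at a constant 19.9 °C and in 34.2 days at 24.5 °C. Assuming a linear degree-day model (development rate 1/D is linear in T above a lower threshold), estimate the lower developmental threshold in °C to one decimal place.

11.5 °C

Under the model K = D·(T − T_b), so D₁·(T₁ − T_b) = D₂·(T₂ − T_b).
52.9·(19.9 − T_b) = 34.2·(24.5 − T_b)
T_b = (52.9·19.9 − 34.2·24.5) / (52.9 − 34.2) = 214.81 / 18.7 = 11.487 °C ≈ 11.5 °C.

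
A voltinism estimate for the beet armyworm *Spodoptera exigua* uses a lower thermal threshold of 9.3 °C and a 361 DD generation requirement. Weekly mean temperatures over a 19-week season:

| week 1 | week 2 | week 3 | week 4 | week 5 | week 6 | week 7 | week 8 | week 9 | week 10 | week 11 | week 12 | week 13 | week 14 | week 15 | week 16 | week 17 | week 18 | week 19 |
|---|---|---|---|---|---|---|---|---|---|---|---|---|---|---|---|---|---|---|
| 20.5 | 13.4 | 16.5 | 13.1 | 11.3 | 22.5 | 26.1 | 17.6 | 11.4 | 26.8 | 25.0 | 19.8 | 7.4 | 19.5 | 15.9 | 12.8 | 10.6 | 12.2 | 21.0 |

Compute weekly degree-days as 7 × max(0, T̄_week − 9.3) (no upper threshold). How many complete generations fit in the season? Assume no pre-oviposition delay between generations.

2 generations

Weekly DD (7 × max(0, T̄ − 9.3)): 78.4, 28.7, 50.4, 26.6, 14.0, 92.4, 117.6, 58.1, 14.7, 122.5, 109.9, 73.5, 0.0, 71.4, 46.2, 24.5, 9.1, 20.3, 81.9.
Season total = 1040.2 DD.
Complete generations = ⌊1040.2 / 361⌋ = 2.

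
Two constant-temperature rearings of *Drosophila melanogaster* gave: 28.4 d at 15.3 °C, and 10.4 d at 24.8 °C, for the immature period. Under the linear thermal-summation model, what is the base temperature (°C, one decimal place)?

Equal thermal constants: D₁(T₁ − T_b) = D₂(T₂ − T_b).
28.4·(15.3 − T_b) = 10.4·(24.8 − T_b)
T_b = (28.4·15.3 − 10.4·24.8) / (28.4 − 10.4) = 176.60 / 18.0 = 9.811 °C ≈ 9.8 °C.

9.8 °C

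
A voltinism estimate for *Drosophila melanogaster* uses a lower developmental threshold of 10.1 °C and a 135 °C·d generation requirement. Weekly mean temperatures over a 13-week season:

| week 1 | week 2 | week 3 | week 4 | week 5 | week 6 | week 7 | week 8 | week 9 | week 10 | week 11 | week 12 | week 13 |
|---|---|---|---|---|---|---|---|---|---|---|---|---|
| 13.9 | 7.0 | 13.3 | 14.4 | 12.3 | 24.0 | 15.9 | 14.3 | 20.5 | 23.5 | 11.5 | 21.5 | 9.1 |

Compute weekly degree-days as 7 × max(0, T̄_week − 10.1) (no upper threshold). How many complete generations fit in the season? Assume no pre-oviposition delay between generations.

3 generations

Weekly DD (7 × max(0, T̄ − 10.1)): 26.6, 0.0, 22.4, 30.1, 15.4, 97.3, 40.6, 29.4, 72.8, 93.8, 9.8, 79.8, 0.0.
Season total = 518.0 DD.
Complete generations = ⌊518.0 / 135⌋ = 3.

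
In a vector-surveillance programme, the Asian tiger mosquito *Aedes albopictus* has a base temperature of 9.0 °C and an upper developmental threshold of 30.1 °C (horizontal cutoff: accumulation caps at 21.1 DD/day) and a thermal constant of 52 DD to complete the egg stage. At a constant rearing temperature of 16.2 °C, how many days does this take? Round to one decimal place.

7.2 days

Daily accumulation = 16.2 − 9.0 = 7.2 DD/day.
Duration = 52 / 7.2 = 7.222 ≈ 7.2 days.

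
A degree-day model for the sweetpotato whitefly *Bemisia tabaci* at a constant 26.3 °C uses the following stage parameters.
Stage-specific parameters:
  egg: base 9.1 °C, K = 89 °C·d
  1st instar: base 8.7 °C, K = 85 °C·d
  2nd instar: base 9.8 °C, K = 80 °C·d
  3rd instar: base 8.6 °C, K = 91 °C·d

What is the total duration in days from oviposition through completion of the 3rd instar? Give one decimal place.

20.0 days

egg: 89 / (26.3 − 9.1) = 89 / 17.2 = 5.174 d.
1st instar: 85 / (26.3 − 8.7) = 85 / 17.6 = 4.830 d.
2nd instar: 80 / (26.3 − 9.8) = 80 / 16.5 = 4.848 d.
3rd instar: 91 / (26.3 − 8.6) = 91 / 17.7 = 5.141 d.
Sum = 19.994 ≈ 20.0 days.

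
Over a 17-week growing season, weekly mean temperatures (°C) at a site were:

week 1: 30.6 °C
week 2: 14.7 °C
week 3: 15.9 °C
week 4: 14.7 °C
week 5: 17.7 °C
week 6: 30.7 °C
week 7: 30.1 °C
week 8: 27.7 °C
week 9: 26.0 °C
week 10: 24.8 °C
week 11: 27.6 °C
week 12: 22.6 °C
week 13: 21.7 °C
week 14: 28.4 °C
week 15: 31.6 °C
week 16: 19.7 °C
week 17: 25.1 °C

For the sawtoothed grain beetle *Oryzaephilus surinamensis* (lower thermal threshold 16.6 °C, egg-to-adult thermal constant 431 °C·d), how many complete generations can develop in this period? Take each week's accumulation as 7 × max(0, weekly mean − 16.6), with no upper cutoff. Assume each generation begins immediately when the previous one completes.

2 generations

Weekly DD (7 × max(0, T̄ − 16.6)): 98.0, 0.0, 0.0, 0.0, 7.7, 98.7, 94.5, 77.7, 65.8, 57.4, 77.0, 42.0, 35.7, 82.6, 105.0, 21.7, 59.5.
Season total = 923.3 DD.
Complete generations = ⌊923.3 / 431⌋ = 2.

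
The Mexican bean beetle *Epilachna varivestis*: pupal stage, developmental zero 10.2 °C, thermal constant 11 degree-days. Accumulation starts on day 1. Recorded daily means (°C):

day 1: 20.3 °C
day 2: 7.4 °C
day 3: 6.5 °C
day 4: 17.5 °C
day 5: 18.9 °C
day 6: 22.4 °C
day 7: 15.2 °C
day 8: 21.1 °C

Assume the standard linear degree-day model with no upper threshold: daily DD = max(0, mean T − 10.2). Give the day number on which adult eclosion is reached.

Daily DD above 10.2 °C: 10.1, 0.0, 0.0, 7.3, 8.7, 12.2, 5.0, 10.9.
Cumulative: 10.1, 10.1, 10.1, 17.4, 26.1, 38.3, 43.3, 54.2.
The total first reaches 11 DD on day 4.

day 4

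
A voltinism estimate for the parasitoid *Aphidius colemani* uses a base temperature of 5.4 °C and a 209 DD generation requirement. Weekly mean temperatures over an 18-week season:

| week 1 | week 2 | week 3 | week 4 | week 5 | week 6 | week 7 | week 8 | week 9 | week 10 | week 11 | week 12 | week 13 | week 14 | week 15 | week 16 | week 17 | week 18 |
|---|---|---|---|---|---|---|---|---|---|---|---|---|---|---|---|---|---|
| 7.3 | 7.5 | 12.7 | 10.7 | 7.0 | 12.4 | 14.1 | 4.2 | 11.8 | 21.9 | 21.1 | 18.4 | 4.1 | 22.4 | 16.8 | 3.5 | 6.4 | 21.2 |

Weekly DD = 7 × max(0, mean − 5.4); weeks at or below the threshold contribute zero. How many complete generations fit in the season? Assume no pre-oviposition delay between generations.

4 generations

Weekly DD (7 × max(0, T̄ − 5.4)): 13.3, 14.7, 51.1, 37.1, 11.2, 49.0, 60.9, 0.0, 44.8, 115.5, 109.9, 91.0, 0.0, 119.0, 79.8, 0.0, 7.0, 110.6.
Season total = 914.9 DD.
Complete generations = ⌊914.9 / 209⌋ = 4.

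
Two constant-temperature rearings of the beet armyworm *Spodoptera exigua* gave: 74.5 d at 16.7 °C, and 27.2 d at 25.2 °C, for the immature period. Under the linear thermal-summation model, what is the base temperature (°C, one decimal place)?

Linear rate model ⇒ the product D·(T − T_b) is constant across temperatures.
74.5·(16.7 − T_b) = 27.2·(25.2 − T_b)
T_b = (74.5·16.7 − 27.2·25.2) / (74.5 − 27.2) = 558.71 / 47.3 = 11.812 °C ≈ 11.8 °C.

11.8 °C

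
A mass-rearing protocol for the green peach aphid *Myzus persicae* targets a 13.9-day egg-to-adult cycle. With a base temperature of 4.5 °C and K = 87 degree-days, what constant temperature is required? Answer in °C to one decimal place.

Required daily accumulation = 87 / 13.9 = 6.259 DD/day.
T = T_base + 6.259 = 4.5 + 6.259 = 10.759 ≈ 10.8 °C.

10.8 °C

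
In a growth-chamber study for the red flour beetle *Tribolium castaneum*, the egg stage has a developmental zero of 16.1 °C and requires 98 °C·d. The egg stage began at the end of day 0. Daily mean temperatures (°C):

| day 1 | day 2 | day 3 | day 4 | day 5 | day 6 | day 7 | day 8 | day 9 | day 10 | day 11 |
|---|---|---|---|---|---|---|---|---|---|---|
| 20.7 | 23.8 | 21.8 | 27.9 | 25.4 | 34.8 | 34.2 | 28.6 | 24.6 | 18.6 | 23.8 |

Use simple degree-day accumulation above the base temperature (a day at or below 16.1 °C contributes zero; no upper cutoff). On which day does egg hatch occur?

Daily DD above 16.1 °C: 4.6, 7.7, 5.7, 11.8, 9.3, 18.7, 18.1, 12.5, 8.5, 2.5, 7.7.
Cumulative: 4.6, 12.3, 18.0, 29.8, 39.1, 57.8, 75.9, 88.4, 96.9, 99.4, 107.1.
The total first reaches 98 DD on day 10.

day 10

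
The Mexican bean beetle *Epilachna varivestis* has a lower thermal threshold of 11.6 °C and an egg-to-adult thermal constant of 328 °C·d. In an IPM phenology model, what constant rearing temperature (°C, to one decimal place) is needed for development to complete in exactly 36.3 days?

20.6 °C

Required daily accumulation = 328 / 36.3 = 9.036 DD/day.
T = T_base + 9.036 = 11.6 + 9.036 = 20.636 ≈ 20.6 °C.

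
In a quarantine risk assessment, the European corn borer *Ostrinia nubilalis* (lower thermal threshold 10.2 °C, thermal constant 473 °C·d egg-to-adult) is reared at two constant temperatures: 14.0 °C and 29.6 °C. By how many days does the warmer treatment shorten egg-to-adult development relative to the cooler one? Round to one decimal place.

100.1 days

At 14.0 °C: 473 / (14.0 − 10.2) = 473 / 3.8 = 124.474 d.
At 29.6 °C: 473 / (29.6 − 10.2) = 473 / 19.4 = 24.381 d.
Difference = |124.474 − 24.381| = 100.092 ≈ 100.1 days.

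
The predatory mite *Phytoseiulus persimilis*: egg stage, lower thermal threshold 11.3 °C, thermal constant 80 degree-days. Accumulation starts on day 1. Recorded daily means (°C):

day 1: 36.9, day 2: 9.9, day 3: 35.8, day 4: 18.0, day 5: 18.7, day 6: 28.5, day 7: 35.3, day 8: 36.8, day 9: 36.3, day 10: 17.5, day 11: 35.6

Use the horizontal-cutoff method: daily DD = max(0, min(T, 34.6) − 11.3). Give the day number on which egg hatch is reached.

day 7

Daily DD above 11.3 °C (capped at 23.3): 23.3, 0.0, 23.3, 6.7, 7.4, 17.2, 23.3, 23.3, 23.3, 6.2, 23.3.
Cumulative: 23.3, 23.3, 46.6, 53.3, 60.7, 77.9, 101.2, 124.5, 147.8, 154.0, 177.3.
The total first reaches 80 DD on day 7.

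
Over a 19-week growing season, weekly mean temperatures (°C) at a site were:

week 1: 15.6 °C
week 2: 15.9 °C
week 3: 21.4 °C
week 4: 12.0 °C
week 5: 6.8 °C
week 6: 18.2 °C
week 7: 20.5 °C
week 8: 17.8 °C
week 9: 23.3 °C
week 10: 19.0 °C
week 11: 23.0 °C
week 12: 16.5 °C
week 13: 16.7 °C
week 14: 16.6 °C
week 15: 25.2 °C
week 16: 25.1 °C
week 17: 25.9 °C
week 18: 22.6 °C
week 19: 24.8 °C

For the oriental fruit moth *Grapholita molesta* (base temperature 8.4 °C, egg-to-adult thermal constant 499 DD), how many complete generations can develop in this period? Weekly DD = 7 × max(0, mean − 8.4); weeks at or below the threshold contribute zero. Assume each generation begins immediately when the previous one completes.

2 generations

Weekly DD (7 × max(0, T̄ − 8.4)): 50.4, 52.5, 91.0, 25.2, 0.0, 68.6, 84.7, 65.8, 104.3, 74.2, 102.2, 56.7, 58.1, 57.4, 117.6, 116.9, 122.5, 99.4, 114.8.
Season total = 1462.3 DD.
Complete generations = ⌊1462.3 / 499⌋ = 2.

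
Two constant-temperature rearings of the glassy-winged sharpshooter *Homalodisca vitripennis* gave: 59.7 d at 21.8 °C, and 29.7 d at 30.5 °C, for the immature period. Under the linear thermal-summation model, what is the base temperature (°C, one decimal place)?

Under the model K = D·(T − T_b), so D₁·(T₁ − T_b) = D₂·(T₂ − T_b).
59.7·(21.8 − T_b) = 29.7·(30.5 − T_b)
T_b = (59.7·21.8 − 29.7·30.5) / (59.7 − 29.7) = 395.61 / 30.0 = 13.187 °C ≈ 13.2 °C.

13.2 °C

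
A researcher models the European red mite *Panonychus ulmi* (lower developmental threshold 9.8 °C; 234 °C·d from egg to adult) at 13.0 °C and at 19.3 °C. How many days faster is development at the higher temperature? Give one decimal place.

At 13.0 °C: 234 / (13.0 − 9.8) = 234 / 3.2 = 73.125 d.
At 19.3 °C: 234 / (19.3 − 9.8) = 234 / 9.5 = 24.632 d.
Difference = |73.125 − 24.632| = 48.493 ≈ 48.5 days.

48.5 days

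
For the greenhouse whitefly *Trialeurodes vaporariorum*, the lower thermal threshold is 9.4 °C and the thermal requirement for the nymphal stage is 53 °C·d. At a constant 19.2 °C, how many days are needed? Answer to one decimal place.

Daily accumulation = 19.2 − 9.4 = 9.8 DD/day.
Duration = 53 / 9.8 = 5.408 ≈ 5.4 days.

5.4 days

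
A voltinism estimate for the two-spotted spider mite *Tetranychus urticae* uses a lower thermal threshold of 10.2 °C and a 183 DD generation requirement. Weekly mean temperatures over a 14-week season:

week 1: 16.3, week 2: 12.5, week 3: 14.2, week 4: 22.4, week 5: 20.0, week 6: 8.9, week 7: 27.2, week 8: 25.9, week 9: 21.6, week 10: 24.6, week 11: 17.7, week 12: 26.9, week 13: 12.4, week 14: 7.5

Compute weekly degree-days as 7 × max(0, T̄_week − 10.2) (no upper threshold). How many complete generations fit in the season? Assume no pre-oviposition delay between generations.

Weekly DD (7 × max(0, T̄ − 10.2)): 42.7, 16.1, 28.0, 85.4, 68.6, 0.0, 119.0, 109.9, 79.8, 100.8, 52.5, 116.9, 15.4, 0.0.
Season total = 835.1 DD.
Complete generations = ⌊835.1 / 183⌋ = 4.

4 generations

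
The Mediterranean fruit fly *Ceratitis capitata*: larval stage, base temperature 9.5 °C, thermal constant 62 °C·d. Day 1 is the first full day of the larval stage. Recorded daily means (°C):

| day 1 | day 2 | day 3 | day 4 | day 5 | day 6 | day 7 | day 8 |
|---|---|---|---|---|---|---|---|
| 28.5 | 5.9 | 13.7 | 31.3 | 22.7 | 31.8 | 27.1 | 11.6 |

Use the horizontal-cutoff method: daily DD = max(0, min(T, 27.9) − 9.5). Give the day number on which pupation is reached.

Daily DD above 9.5 °C (capped at 18.4): 18.4, 0.0, 4.2, 18.4, 13.2, 18.4, 17.6, 2.1.
Cumulative: 18.4, 18.4, 22.6, 41.0, 54.2, 72.6, 90.2, 92.3.
The total first reaches 62 DD on day 6.

day 6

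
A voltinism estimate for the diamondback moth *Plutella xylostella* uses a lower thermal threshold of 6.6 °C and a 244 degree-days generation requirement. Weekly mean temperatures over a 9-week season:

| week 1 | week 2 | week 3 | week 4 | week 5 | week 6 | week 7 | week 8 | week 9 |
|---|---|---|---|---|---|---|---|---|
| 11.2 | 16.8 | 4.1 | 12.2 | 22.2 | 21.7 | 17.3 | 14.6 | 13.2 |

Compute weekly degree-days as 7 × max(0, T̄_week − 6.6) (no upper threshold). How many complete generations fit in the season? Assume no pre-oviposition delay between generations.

Weekly DD (7 × max(0, T̄ − 6.6)): 32.2, 71.4, 0.0, 39.2, 109.2, 105.7, 74.9, 56.0, 46.2.
Season total = 534.8 DD.
Complete generations = ⌊534.8 / 244⌋ = 2.

2 generations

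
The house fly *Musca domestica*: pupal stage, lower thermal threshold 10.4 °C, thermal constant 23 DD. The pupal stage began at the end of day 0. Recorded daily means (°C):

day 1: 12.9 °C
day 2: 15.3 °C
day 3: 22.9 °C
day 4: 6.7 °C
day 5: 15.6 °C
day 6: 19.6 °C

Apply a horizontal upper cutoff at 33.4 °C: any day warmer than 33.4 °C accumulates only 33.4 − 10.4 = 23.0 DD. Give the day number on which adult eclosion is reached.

day 5

Daily DD above 10.4 °C (capped at 23.0): 2.5, 4.9, 12.5, 0.0, 5.2, 9.2.
Cumulative: 2.5, 7.4, 19.9, 19.9, 25.1, 34.3.
The total first reaches 23 DD on day 5.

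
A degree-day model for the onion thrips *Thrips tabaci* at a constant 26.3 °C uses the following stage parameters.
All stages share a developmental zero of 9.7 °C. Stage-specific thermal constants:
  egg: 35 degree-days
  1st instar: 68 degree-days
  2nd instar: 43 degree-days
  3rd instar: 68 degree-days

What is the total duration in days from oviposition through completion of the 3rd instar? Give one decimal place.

Daily accumulation at 26.3 °C = 26.3 − 9.7 = 16.6 DD/day.
Total K = 35 + 68 + 43 + 68 = 214 DD.
Total duration = 214 / 16.6 = 12.892 ≈ 12.9 days.

12.9 days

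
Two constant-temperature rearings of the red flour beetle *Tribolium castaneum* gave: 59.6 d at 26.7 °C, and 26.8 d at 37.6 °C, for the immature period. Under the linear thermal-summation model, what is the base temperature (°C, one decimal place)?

Linear rate model ⇒ the product D·(T − T_b) is constant across temperatures.
59.6·(26.7 − T_b) = 26.8·(37.6 − T_b)
T_b = (59.6·26.7 − 26.8·37.6) / (59.6 − 26.8) = 583.64 / 32.8 = 17.794 °C ≈ 17.8 °C.

17.8 °C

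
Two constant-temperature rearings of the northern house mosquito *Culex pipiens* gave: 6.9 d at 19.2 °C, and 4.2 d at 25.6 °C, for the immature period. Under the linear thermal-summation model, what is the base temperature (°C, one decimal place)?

9.2 °C

Equal thermal constants: D₁(T₁ − T_b) = D₂(T₂ − T_b).
6.9·(19.2 − T_b) = 4.2·(25.6 − T_b)
T_b = (6.9·19.2 − 4.2·25.6) / (6.9 − 4.2) = 24.96 / 2.7 = 9.244 °C ≈ 9.2 °C.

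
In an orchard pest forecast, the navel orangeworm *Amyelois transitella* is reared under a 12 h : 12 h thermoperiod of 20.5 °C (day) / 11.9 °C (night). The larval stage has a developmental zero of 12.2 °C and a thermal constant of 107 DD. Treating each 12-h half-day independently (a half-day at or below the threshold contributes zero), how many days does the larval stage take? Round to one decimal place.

25.8 days

Day half: max(0, 20.5 − 12.2) × 0.5 = 8.3 × 0.5 = 4.15 DD.
Night half: max(0, 11.9 − 12.2) × 0.5 = 0.0 × 0.5 = 0.00 DD.
Per 24 h: 4.15 DD/day.
Duration = 107 / 4.15 = 25.783 ≈ 25.8 days.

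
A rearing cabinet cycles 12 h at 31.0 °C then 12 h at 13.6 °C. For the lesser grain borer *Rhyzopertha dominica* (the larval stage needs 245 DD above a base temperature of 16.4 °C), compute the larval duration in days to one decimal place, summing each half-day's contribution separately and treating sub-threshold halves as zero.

Day half: max(0, 31.0 − 16.4) × 0.5 = 14.6 × 0.5 = 7.30 DD.
Night half: max(0, 13.6 − 16.4) × 0.5 = 0.0 × 0.5 = 0.00 DD.
Per 24 h: 7.30 DD/day.
Duration = 245 / 7.30 = 33.562 ≈ 33.6 days.

33.6 days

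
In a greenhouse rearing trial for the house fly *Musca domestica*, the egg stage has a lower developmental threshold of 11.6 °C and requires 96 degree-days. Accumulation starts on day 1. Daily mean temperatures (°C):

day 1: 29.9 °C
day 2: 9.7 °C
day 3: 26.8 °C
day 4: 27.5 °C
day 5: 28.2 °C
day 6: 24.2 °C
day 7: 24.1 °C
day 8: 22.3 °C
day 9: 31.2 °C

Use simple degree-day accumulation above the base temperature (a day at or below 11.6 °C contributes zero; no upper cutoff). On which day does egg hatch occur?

Daily DD above 11.6 °C: 18.3, 0.0, 15.2, 15.9, 16.6, 12.6, 12.5, 10.7, 19.6.
Cumulative: 18.3, 18.3, 33.5, 49.4, 66.0, 78.6, 91.1, 101.8, 121.4.
The total first reaches 96 DD on day 8.

day 8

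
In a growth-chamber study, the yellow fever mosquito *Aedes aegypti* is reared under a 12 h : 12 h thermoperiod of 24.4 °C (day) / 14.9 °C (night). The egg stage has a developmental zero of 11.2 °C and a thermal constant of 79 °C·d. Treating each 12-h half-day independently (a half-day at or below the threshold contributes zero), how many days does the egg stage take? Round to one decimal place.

9.3 days

Day half: max(0, 24.4 − 11.2) × 0.5 = 13.2 × 0.5 = 6.60 DD.
Night half: max(0, 14.9 − 11.2) × 0.5 = 3.7 × 0.5 = 1.85 DD.
Per 24 h: 8.45 DD/day.
Duration = 79 / 8.45 = 9.349 ≈ 9.3 days.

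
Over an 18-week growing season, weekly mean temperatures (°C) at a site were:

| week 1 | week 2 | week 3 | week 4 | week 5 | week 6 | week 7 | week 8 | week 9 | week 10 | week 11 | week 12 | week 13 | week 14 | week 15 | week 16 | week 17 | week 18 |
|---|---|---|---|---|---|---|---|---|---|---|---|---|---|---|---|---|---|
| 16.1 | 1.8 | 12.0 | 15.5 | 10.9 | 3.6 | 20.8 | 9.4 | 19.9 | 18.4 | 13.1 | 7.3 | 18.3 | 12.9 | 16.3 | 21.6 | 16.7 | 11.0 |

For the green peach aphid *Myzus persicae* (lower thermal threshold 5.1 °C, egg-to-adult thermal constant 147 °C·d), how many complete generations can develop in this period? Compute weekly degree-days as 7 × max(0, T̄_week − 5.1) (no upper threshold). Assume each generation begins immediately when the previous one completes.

7 generations

Weekly DD (7 × max(0, T̄ − 5.1)): 77.0, 0.0, 48.3, 72.8, 40.6, 0.0, 109.9, 30.1, 103.6, 93.1, 56.0, 15.4, 92.4, 54.6, 78.4, 115.5, 81.2, 41.3.
Season total = 1110.2 DD.
Complete generations = ⌊1110.2 / 147⌋ = 7.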